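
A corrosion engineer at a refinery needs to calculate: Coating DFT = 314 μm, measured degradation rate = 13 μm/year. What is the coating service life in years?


Service life = thickness / degradation rate
Life = 314 / 13 = 24.2 years

24.2 years


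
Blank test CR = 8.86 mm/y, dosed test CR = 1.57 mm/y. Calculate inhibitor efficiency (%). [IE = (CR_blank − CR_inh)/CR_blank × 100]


Apply the inhibitor-efficiency definition: IE = (CR_blank − CR_inh)/CR_blank × 100
IE = (8.86 − 1.57) / 8.86 × 100
IE = 7.29 / 8.86 × 100 = 82.3 %

82.3 %


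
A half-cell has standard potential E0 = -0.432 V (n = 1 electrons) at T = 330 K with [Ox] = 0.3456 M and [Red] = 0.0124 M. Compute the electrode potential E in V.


Apply the Nernst equation: E = E0 + (RT/nF)*ln([Ox]/[Red])
Step 1: RT/nF = 8.314*330/(1*96485) = 0.02843572 V
Step 2: [Ox]/[Red] = 0.3456/0.0124 = 27.870968
Step 3: ln(27.870968) = 3.327586
Step 4: correction = 0.02843572 * 3.327586 = 0.095 V
E = -0.432 + 0.095 = -0.337 V

-0.337 V


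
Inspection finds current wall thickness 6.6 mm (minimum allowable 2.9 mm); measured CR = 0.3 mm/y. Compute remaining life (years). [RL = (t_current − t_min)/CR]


Apply the remaining-life relation: RL = (t_current − t_min) / CR
RL = (6.6 − 2.9) / 0.3 = 3.7 / 0.3 = 12.3 years

12.3 years


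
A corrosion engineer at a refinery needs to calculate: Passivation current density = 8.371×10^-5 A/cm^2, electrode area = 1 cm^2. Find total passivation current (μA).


I = i_pass * A, then convert A → μA (×10^6)
I = 8.371×10^-5 * 1 * 10^6 = 83.71 μA

83.71 μA


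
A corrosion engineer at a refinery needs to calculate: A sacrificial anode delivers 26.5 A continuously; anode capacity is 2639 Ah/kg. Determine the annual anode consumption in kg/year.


Annual consumption = current * hours per year / capacity
Rate = 26.5 * 8760 / 2639 = 88.0 kg/year

88.0 kg/year


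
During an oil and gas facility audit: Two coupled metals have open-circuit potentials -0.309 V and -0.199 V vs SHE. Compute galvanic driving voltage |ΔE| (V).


Driving voltage is the absolute potential difference.
|ΔE| = |-0.309 − (-0.199)| = 0.11 V

0.11 V


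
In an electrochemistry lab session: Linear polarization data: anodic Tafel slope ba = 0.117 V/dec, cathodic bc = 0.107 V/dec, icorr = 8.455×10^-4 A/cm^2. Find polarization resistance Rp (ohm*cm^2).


Apply the Stern-Geary equation: Rp = ba*bc / (2.303*icorr*(ba+bc))
ba*bc = 0.117*0.107 = 0.012519
ba+bc = 0.224; 2.303*icorr*(ba+bc) = 2.303*8.455×10^-4*0.224 = 4.3616978×10^-4
Rp = 0.012519 / 4.3616978×10^-4 = 28.7 ohm*cm^2

28.7 ohm*cm^2


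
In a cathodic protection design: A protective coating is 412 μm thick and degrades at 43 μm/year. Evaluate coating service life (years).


Service life = thickness / degradation rate
Life = 412 / 43 = 9.6 years

9.6 years


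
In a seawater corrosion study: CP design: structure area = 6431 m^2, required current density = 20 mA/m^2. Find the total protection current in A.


I = area * current density, then convert mA → A (÷1000)
I = 6431 * 20 / 1000 = 128.62 A

128.62 A


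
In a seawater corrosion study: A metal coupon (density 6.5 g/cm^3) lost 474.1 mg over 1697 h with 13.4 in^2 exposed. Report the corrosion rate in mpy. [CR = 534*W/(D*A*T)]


Apply the mpy weight-loss relation: CR = 534 * W / (D * A * T)
Numerator: 534 * 474.1 = 253169.4
Denominator: 6.5 * 13.4 * 1697 = 147808.7
CR = 253169.4 / 147808.7 = 1.71282 mpy

1.71282 mpy


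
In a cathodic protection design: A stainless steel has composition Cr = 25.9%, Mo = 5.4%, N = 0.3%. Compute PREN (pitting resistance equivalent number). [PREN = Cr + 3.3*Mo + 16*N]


Apply the PREN formula: PREN = Cr + 3.3*Mo + 16*N
PREN = 25.9 + 3.3*5.4 + 16*0.3
PREN = 25.9 + 17.82 + 4.8 = 48.52

48.52


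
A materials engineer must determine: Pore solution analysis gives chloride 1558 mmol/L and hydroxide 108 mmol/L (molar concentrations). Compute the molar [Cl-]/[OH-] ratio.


Threshold parameter = [Cl-] / [OH-] (molar basis; both in mmol/L, so units cancel)
Ratio = 1558 / 108 = 14.43

14.43


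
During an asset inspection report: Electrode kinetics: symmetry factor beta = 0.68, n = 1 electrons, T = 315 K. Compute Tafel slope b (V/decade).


Apply the Tafel slope relation: b = 2.303*R*T/(beta*n*F)
Numerator: 2.303 * 8.314 * 315 = 6031.35
Denominator: 0.68 * 1 * 96485 = 65609.8
b = 6031.35 / 65609.8 = 0.0919 V/decade

0.0919 V/decade


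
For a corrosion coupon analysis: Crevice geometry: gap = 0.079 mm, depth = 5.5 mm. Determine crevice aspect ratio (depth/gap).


Aspect ratio = depth / gap
Ratio = 5.5 / 0.079 = 69.6

69.6


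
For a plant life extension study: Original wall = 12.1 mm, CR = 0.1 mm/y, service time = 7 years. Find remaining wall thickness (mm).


Remaining wall = original − CR × time
t = 12.1 − 0.1*7 = 12.1 − 0.7 = 11.4 mm

11.4 mm


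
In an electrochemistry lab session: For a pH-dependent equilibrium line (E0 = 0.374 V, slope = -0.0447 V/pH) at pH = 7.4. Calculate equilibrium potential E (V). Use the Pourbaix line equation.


Apply the Pourbaix line equation: E = E0 + slope*pH
E = 0.374 + (-0.0447)*7.4 = 0.374 + (-0.33078) = 0.04322 V
Rounded to 3 decimal places: E = 0.043 V

0.043 V


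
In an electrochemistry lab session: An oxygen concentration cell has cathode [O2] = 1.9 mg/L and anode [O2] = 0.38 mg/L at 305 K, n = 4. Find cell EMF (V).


Apply the Nernst concentration-cell relation: E = (RT/nF)*ln(C_cathode/C_anode)
RT/nF = 8.314*305/(4*96485) = 0.00657037 V
ln(1.9/0.38) = 1.60944
E = 0.00657037 * 1.60944 = 0.01057 V

0.01057 V


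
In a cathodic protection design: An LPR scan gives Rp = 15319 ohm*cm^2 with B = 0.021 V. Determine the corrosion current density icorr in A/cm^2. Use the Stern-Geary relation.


Apply the Stern-Geary relation: icorr = B / Rp
icorr = 0.021 / 15319 = 1.371×10^-6 A/cm^2

1.371×10^-6 A/cm^2


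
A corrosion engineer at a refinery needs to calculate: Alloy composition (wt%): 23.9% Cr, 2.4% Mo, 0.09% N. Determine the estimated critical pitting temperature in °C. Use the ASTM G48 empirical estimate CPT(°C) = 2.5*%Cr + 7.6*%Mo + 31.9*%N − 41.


Apply the ASTM G48 empirical CPT estimate: CPT(°C) = 2.5*%Cr + 7.6*%Mo + 31.9*%N − 41
2.5*23.9 = 59.75; 7.6*2.4 = 18.24; 31.9*0.09 = 2.871
CPT = 59.75 + 18.24 + 2.871 − 41 = 39.861 °C
Rounded to 0.1 °C: CPT ≈ 39.9 °C

39.9 °C


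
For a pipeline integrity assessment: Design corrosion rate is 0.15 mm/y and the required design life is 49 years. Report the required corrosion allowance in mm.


Corrosion allowance = CR × design life
CA = 0.15 * 49 = 7.35 mm

7.35 mm


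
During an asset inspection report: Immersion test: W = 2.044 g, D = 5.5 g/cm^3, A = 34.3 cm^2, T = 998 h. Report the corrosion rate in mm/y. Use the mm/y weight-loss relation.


Apply the mm/y weight-loss relation: CR = 87600 * W / (D * A * T)
Numerator: 87600 * 2.044 = 179054.4
Denominator: 5.5 * 34.3 * 998 = 188272.7
CR = 179054.4 / 188272.7 = 0.95104 mm/y

0.95104 mm/y


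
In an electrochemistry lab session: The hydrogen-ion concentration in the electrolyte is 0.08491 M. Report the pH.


pH = −log10[H+]
pH = −log10(0.08491) = 1.07

1.07


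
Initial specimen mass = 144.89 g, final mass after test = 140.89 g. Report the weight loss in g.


Weight loss = initial − final
WL = 144.89 − 140.89 = 4.0 g

4.0 g


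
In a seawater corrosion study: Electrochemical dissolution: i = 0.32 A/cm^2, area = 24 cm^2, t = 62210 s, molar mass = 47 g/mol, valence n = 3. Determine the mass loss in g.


Apply Faraday's law: m = i*A*t*M / (n*F)
Total charge passed Q = i*A*t = 0.32*24*62210 = 477772.8 C
m = Q*M/(n*F) = 477772.8*47/(3*96485) = 77.5779 g

77.5779 g


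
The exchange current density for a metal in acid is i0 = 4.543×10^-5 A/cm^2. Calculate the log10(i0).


i0 = 4.543×10^-5 A/cm^2
log10(i0) = -4.343

-4.343


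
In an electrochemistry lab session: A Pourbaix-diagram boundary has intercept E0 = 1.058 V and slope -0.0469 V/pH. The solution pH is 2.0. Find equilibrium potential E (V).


Apply the Pourbaix line equation: E = E0 + slope*pH
E = 1.058 + (-0.0469)*2.0 = 1.058 + (-0.0938) = 0.9642 V
Rounded to 4 decimal places: E = 0.9642 V

0.9642 V


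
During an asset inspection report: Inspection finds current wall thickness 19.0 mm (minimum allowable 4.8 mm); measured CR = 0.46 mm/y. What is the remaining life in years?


Apply the remaining-life relation: RL = (t_current − t_min) / CR
RL = (19.0 − 4.8) / 0.46 = 14.2 / 0.46 = 30.9 years

30.9 years


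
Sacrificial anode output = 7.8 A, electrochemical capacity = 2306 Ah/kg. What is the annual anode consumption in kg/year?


Annual consumption = current * hours per year / capacity
Rate = 7.8 * 8760 / 2306 = 29.6 kg/year

29.6 kg/year


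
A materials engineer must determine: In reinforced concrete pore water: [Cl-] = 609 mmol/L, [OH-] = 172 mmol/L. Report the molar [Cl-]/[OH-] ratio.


Threshold parameter = [Cl-] / [OH-] (molar basis; both in mmol/L, so units cancel)
Ratio = 609 / 172 = 3.54

3.54


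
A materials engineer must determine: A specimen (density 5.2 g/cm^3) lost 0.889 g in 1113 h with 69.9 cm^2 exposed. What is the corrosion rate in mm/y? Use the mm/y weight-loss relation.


Apply the mm/y weight-loss relation: CR = 87600 * W / (D * A * T)
Numerator: 87600 * 0.889 = 77876.4
Denominator: 5.2 * 69.9 * 1113 = 404553.24
CR = 77876.4 / 404553.24 = 0.1925 mm/y

0.1925 mm/y


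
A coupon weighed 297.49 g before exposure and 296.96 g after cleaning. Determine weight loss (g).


Weight loss = initial − final
WL = 297.49 − 296.96 = 0.53 g

0.53 g


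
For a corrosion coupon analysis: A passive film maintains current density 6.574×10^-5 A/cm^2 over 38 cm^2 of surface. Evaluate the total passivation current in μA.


I = i_pass * A, then convert A → μA (×10^6)
I = 6.574×10^-5 * 38 * 10^6 = 2498.12 μA

2498.12 μA


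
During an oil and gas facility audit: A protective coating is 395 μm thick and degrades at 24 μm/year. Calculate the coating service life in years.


Service life = thickness / degradation rate
Life = 395 / 24 = 16.5 years

16.5 years


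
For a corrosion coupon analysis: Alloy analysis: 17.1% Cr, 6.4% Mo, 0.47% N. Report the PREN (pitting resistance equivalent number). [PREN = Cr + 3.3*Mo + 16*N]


Apply the PREN formula: PREN = Cr + 3.3*Mo + 16*N
PREN = 17.1 + 3.3*6.4 + 16*0.47
PREN = 17.1 + 21.12 + 7.52 = 45.74

45.74


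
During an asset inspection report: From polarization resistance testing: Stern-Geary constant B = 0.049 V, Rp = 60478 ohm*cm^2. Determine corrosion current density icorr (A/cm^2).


Apply the Stern-Geary relation: icorr = B / Rp
icorr = 0.049 / 60478 = 8.102×10^-7 A/cm^2

8.102×10^-7 A/cm^2


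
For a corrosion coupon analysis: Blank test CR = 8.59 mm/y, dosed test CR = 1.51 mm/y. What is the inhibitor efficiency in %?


Apply the inhibitor-efficiency definition: IE = (CR_blank − CR_inh)/CR_blank × 100
IE = (8.59 − 1.51) / 8.59 × 100
IE = 7.08 / 8.59 × 100 = 82.4 %

82.4 %


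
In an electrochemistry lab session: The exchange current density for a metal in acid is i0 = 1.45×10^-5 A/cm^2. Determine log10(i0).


i0 = 1.45×10^-5 A/cm^2
log10(i0) = -4.839

-4.839


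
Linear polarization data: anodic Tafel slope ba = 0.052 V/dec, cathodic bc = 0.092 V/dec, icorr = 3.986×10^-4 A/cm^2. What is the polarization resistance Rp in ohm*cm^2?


Apply the Stern-Geary equation: Rp = ba*bc / (2.303*icorr*(ba+bc))
ba*bc = 0.052*0.092 = 0.004784
ba+bc = 0.144; 2.303*icorr*(ba+bc) = 2.303*3.986×10^-4*0.144 = 1.3218852×10^-4
Rp = 0.004784 / 1.3218852×10^-4 = 36.19 ohm*cm^2

36.19 ohm*cm^2


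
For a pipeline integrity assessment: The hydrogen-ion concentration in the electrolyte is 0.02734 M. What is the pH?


pH = −log10[H+]
pH = −log10(0.02734) = 1.56

1.56


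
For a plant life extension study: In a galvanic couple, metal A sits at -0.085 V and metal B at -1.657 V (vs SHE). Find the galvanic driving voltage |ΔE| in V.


Driving voltage is the absolute potential difference.
|ΔE| = |-0.085 − (-1.657)| = 1.572 V

1.572 V


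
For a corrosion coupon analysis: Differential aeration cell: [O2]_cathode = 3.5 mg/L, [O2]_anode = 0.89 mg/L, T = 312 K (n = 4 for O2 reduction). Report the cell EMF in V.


Apply the Nernst concentration-cell relation: E = (RT/nF)*ln(C_cathode/C_anode)
RT/nF = 8.314*312/(4*96485) = 0.00672117 V
ln(3.5/0.89) = 1.3693
E = 0.00672117 * 1.3693 = 0.0092 V

0.0092 V


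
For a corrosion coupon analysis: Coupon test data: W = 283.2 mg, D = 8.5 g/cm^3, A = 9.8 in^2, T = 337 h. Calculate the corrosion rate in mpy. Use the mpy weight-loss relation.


Apply the mpy weight-loss relation: CR = 534 * W / (D * A * T)
Numerator: 534 * 283.2 = 151228.8
Denominator: 8.5 * 9.8 * 337 = 28072.1
CR = 151228.8 / 28072.1 = 5.3872 mpy

5.3872 mpy


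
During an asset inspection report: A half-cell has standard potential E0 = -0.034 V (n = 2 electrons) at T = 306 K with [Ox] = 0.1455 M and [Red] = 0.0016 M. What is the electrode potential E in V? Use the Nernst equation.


Apply the Nernst equation: E = E0 + (RT/nF)*ln([Ox]/[Red])
Step 1: RT/nF = 8.314*306/(2*96485) = 0.01318383 V
Step 2: [Ox]/[Red] = 0.1455/0.0016 = 90.9375
Step 3: ln(90.9375) = 4.510172
Step 4: correction = 0.01318383 * 4.510172 = 0.0595 V
E = -0.034 + 0.0595 = 0.0255 V

0.0255 V


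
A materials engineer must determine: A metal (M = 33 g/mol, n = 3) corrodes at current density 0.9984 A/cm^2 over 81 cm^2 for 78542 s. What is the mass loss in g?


Apply Faraday's law: m = i*A*t*M / (n*F)
Total charge passed Q = i*A*t = 0.9984*81*78542 = 6351722.9568 C
m = Q*M/(n*F) = 6351722.9568*33/(3*96485) = 724.143 g

724.143 g


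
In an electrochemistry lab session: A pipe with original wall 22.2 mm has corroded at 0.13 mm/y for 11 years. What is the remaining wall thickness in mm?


Remaining wall = original − CR × time
t = 22.2 − 0.13*11 = 22.2 − 1.43 = 20.77 mm

20.77 mm


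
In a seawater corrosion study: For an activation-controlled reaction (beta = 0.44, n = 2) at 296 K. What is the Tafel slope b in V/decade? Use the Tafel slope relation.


Apply the Tafel slope relation: b = 2.303*R*T/(beta*n*F)
Numerator: 2.303 * 8.314 * 296 = 5667.55
Denominator: 0.44 * 2 * 96485 = 84906.8
b = 5667.55 / 84906.8 = 0.067 V/decade

0.067 V/decade


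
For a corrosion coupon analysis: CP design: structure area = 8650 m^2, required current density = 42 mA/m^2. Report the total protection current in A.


I = area * current density, then convert mA → A (÷1000)
I = 8650 * 42 / 1000 = 363.3 A

363.3 A


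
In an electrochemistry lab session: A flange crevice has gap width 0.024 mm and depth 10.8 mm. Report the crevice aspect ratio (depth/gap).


Aspect ratio = depth / gap
Ratio = 10.8 / 0.024 = 450.0

450.0


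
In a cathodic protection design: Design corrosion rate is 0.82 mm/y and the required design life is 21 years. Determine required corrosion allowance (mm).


Corrosion allowance = CR × design life
CA = 0.82 * 21 = 17.22 mm

17.22 mm


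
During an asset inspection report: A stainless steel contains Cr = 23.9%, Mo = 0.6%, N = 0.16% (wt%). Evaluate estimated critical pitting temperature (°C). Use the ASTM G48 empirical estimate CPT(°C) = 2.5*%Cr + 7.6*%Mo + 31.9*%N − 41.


Apply the ASTM G48 empirical CPT estimate: CPT(°C) = 2.5*%Cr + 7.6*%Mo + 31.9*%N − 41
2.5*23.9 = 59.75; 7.6*0.6 = 4.56; 31.9*0.16 = 5.104
CPT = 59.75 + 4.56 + 5.104 − 41 = 28.414 °C
Rounded to 0.1 °C: CPT ≈ 28.4 °C

28.4 °C


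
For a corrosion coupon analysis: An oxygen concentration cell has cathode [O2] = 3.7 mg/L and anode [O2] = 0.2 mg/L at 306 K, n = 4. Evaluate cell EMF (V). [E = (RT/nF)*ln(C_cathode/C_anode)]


Apply the Nernst concentration-cell relation: E = (RT/nF)*ln(C_cathode/C_anode)
RT/nF = 8.314*306/(4*96485) = 0.00659192 V
ln(3.7/0.2) = 2.91777
E = 0.00659192 * 2.91777 = 0.01923 V

0.01923 V


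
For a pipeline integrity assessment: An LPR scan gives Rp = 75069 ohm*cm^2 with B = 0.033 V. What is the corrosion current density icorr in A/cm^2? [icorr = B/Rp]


Apply the Stern-Geary relation: icorr = B / Rp
icorr = 0.033 / 75069 = 4.396×10^-7 A/cm^2

4.396×10^-7 A/cm^2


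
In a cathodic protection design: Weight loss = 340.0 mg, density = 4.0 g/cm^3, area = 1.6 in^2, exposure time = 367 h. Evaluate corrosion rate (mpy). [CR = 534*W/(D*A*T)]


Apply the mpy weight-loss relation: CR = 534 * W / (D * A * T)
Numerator: 534 * 340.0 = 181560.0
Denominator: 4.0 * 1.6 * 367 = 2348.8
CR = 181560.0 / 2348.8 = 77.299 mpy

77.299 mpy


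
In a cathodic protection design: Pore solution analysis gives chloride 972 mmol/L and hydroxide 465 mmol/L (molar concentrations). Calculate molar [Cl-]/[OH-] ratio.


Threshold parameter = [Cl-] / [OH-] (molar basis; both in mmol/L, so units cancel)
Ratio = 972 / 465 = 2.09

2.09


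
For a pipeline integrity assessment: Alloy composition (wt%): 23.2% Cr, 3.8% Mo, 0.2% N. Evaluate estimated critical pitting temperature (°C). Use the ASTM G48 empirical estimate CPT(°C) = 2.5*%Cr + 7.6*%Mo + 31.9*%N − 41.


Apply the ASTM G48 empirical CPT estimate: CPT(°C) = 2.5*%Cr + 7.6*%Mo + 31.9*%N − 41
2.5*23.2 = 58; 7.6*3.8 = 28.88; 31.9*0.2 = 6.38
CPT = 58 + 28.88 + 6.38 − 41 = 52.26 °C
Rounded to 0.1 °C: CPT ≈ 52.3 °C

52.3 °C


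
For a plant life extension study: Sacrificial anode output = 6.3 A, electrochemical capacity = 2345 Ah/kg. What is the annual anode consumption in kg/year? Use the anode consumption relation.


Annual consumption = current * hours per year / capacity
Rate = 6.3 * 8760 / 2345 = 23.5 kg/year

23.5 kg/year


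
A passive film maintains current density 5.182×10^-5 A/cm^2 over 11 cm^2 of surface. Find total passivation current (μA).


I = i_pass * A, then convert A → μA (×10^6)
I = 5.182×10^-5 * 11 * 10^6 = 570.02 μA

570.02 μA


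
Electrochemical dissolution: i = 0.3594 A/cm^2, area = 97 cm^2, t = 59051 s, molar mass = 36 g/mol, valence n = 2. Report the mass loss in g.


Apply Faraday's law: m = i*A*t*M / (n*F)
Total charge passed Q = i*A*t = 0.3594*97*59051 = 2058624.1518 C
m = Q*M/(n*F) = 2058624.1518*36/(2*96485) = 384.05177 g

384.05177 g


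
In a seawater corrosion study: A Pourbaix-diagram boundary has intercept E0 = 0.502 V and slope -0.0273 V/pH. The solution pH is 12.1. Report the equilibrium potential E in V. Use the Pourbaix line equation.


Apply the Pourbaix line equation: E = E0 + slope*pH
E = 0.502 + (-0.0273)*12.1 = 0.502 + (-0.33033) = 0.17167 V
Rounded to 4 decimal places: E = 0.1717 V

0.1717 V


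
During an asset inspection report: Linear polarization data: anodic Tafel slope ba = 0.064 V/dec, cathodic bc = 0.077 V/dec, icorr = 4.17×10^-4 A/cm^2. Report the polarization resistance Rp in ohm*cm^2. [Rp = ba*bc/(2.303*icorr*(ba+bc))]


Apply the Stern-Geary equation: Rp = ba*bc / (2.303*icorr*(ba+bc))
ba*bc = 0.064*0.077 = 0.004928
ba+bc = 0.141; 2.303*icorr*(ba+bc) = 2.303*4.17×10^-4*0.141 = 1.3540949×10^-4
Rp = 0.004928 / 1.3540949×10^-4 = 36.4 ohm*cm^2

36.4 ohm*cm^2


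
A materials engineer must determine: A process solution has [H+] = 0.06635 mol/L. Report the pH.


pH = −log10[H+]
pH = −log10(0.06635) = 1.18

1.18


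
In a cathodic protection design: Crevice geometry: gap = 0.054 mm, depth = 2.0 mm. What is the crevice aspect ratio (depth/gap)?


Aspect ratio = depth / gap
Ratio = 2.0 / 0.054 = 37.0

37.0


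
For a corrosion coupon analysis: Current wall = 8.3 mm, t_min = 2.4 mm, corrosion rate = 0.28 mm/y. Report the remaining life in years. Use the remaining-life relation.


Apply the remaining-life relation: RL = (t_current − t_min) / CR
RL = (8.3 − 2.4) / 0.28 = 5.9 / 0.28 = 21.1 years

21.1 years


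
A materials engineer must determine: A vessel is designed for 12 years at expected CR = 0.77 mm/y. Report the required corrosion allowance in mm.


Corrosion allowance = CR × design life
CA = 0.77 * 12 = 9.24 mm

9.24 mm


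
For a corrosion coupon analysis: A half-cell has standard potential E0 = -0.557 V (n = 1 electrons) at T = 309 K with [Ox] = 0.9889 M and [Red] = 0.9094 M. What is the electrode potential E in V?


Apply the Nernst equation: E = E0 + (RT/nF)*ln([Ox]/[Red])
Step 1: RT/nF = 8.314*309/(1*96485) = 0.02662617 V
Step 2: [Ox]/[Red] = 0.9889/0.9094 = 1.08742
Step 3: ln(1.08742) = 0.083808
Step 4: correction = 0.02662617 * 0.083808 = 0.002 V
E = -0.557 + 0.002 = -0.555 V

-0.555 V


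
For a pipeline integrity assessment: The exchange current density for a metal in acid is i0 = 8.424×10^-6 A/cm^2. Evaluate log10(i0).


i0 = 8.424×10^-6 A/cm^2
log10(i0) = -5.074

-5.074


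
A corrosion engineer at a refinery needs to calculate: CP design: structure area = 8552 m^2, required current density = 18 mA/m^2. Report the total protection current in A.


I = area * current density, then convert mA → A (÷1000)
I = 8552 * 18 / 1000 = 153.94 A

153.94 A


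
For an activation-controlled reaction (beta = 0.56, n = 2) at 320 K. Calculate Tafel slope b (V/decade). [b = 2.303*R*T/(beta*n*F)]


Apply the Tafel slope relation: b = 2.303*R*T/(beta*n*F)
Numerator: 2.303 * 8.314 * 320 = 6127.09
Denominator: 0.56 * 2 * 96485 = 108063.2
b = 6127.09 / 108063.2 = 0.0567 V/decade

0.0567 V/decade


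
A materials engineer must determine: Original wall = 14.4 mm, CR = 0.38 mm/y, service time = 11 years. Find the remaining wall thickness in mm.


Remaining wall = original − CR × time
t = 14.4 − 0.38*11 = 14.4 − 4.18 = 10.22 mm

10.22 mm


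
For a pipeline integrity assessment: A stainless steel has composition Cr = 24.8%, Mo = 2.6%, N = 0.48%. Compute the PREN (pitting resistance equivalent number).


Apply the PREN formula: PREN = Cr + 3.3*Mo + 16*N
PREN = 24.8 + 3.3*2.6 + 16*0.48
PREN = 24.8 + 8.58 + 7.68 = 41.06

41.06


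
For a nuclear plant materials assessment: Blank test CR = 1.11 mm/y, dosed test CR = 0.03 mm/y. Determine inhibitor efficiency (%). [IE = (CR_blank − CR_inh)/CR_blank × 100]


Apply the inhibitor-efficiency definition: IE = (CR_blank − CR_inh)/CR_blank × 100
IE = (1.11 − 0.03) / 1.11 × 100
IE = 1.08 / 1.11 × 100 = 97.3 %

97.3 %


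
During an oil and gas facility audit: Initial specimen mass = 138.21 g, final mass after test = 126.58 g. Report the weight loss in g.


Weight loss = initial − final
WL = 138.21 − 126.58 = 11.63 g

11.63 g


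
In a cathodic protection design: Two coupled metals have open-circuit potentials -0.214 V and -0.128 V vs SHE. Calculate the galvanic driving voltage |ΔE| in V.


Driving voltage is the absolute potential difference.
|ΔE| = |-0.214 − (-0.128)| = 0.086 V

0.086 V


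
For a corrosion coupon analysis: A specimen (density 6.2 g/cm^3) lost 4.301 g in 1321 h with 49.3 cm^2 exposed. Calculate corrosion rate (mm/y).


Apply the mm/y weight-loss relation: CR = 87600 * W / (D * A * T)
Numerator: 87600 * 4.301 = 376767.6
Denominator: 6.2 * 49.3 * 1321 = 403776.86
CR = 376767.6 / 403776.86 = 0.933108 mm/y

0.933108 mm/y


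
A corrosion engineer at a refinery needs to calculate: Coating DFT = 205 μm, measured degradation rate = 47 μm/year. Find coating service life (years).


Service life = thickness / degradation rate
Life = 205 / 47 = 4.4 years

4.4 years


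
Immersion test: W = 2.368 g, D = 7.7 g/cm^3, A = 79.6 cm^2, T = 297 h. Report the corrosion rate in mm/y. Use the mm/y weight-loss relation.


Apply the mm/y weight-loss relation: CR = 87600 * W / (D * A * T)
Numerator: 87600 * 2.368 = 207436.8
Denominator: 7.7 * 79.6 * 297 = 182037.24
CR = 207436.8 / 182037.24 = 1.13953 mm/y

1.13953 mm/y


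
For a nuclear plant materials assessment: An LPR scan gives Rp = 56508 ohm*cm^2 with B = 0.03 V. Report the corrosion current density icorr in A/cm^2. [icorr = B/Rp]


Apply the Stern-Geary relation: icorr = B / Rp
icorr = 0.03 / 56508 = 5.309×10^-7 A/cm^2

5.309×10^-7 A/cm^2


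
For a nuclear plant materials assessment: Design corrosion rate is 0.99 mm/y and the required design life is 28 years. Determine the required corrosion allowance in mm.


Corrosion allowance = CR × design life
CA = 0.99 * 28 = 27.72 mm

27.72 mm


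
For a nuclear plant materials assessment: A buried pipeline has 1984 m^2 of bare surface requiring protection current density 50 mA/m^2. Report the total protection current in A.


I = area * current density, then convert mA → A (÷1000)
I = 1984 * 50 / 1000 = 99.2 A

99.2 A


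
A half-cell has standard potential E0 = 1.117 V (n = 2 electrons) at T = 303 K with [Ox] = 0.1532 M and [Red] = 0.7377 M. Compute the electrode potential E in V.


Apply the Nernst equation: E = E0 + (RT/nF)*ln([Ox]/[Red])
Step 1: RT/nF = 8.314*303/(2*96485) = 0.01305458 V
Step 2: [Ox]/[Red] = 0.1532/0.7377 = 0.207672
Step 3: ln(0.207672) = -1.571795
Step 4: correction = 0.01305458 * -1.571795 = -0.021 V
E = 1.117 + -0.021 = 1.096 V

1.096 V


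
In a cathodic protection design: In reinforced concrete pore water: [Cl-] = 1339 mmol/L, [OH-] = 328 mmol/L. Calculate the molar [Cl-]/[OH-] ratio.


Threshold parameter = [Cl-] / [OH-] (molar basis; both in mmol/L, so units cancel)
Ratio = 1339 / 328 = 4.08

4.08


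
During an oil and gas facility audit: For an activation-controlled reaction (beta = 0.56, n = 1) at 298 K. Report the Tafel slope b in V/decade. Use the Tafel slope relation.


Apply the Tafel slope relation: b = 2.303*R*T/(beta*n*F)
Numerator: 2.303 * 8.314 * 298 = 5705.85
Denominator: 0.56 * 1 * 96485 = 54031.6
b = 5705.85 / 54031.6 = 0.1056 V/decade

0.1056 V/decade


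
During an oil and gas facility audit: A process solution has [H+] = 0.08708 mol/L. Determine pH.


pH = −log10[H+]
pH = −log10(0.08708) = 1.06

1.06


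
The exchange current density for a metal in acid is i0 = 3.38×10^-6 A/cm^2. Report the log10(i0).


i0 = 3.38×10^-6 A/cm^2
log10(i0) = -5.471

-5.471


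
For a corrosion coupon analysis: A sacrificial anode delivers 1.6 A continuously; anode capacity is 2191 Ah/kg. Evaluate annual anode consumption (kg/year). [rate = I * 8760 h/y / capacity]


Annual consumption = current * hours per year / capacity
Rate = 1.6 * 8760 / 2191 = 6.4 kg/year

6.4 kg/year


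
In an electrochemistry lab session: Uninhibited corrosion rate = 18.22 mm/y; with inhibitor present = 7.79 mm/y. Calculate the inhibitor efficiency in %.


Apply the inhibitor-efficiency definition: IE = (CR_blank − CR_inh)/CR_blank × 100
IE = (18.22 − 7.79) / 18.22 × 100
IE = 10.43 / 18.22 × 100 = 57.2 %

57.2 %


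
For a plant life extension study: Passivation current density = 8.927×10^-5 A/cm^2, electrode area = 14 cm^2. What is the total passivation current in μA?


I = i_pass * A, then convert A → μA (×10^6)
I = 8.927×10^-5 * 14 * 10^6 = 1249.78 μA

1249.78 μA


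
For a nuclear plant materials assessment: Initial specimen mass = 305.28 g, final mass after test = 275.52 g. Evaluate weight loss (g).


Weight loss = initial − final
WL = 305.28 − 275.52 = 29.76 g

29.76 g


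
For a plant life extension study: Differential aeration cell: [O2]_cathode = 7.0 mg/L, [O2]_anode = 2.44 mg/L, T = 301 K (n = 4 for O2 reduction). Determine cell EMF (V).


Apply the Nernst concentration-cell relation: E = (RT/nF)*ln(C_cathode/C_anode)
RT/nF = 8.314*301/(4*96485) = 0.0064842 V
ln(7.0/2.44) = 1.05391
E = 0.0064842 * 1.05391 = 0.00683 V

0.00683 V


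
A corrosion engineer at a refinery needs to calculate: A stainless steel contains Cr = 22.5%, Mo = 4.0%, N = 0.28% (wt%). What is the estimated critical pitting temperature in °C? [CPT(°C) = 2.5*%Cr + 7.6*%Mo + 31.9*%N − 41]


Apply the ASTM G48 empirical CPT estimate: CPT(°C) = 2.5*%Cr + 7.6*%Mo + 31.9*%N − 41
2.5*22.5 = 56.25; 7.6*4.0 = 30.4; 31.9*0.28 = 8.932
CPT = 56.25 + 30.4 + 8.932 − 41 = 54.582 °C
Rounded to 0.1 °C: CPT ≈ 54.6 °C

54.6 °C


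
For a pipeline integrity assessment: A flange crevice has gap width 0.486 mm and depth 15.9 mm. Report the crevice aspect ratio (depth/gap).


Aspect ratio = depth / gap
Ratio = 15.9 / 0.486 = 32.7

32.7


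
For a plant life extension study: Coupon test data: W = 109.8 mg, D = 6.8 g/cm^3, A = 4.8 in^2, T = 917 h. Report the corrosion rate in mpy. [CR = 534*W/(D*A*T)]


Apply the mpy weight-loss relation: CR = 534 * W / (D * A * T)
Numerator: 534 * 109.8 = 58633.2
Denominator: 6.8 * 4.8 * 917 = 29930.88
CR = 58633.2 / 29930.88 = 1.95895 mpy

1.95895 mpy


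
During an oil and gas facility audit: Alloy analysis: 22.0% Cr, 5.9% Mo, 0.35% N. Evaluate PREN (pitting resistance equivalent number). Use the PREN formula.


Apply the PREN formula: PREN = Cr + 3.3*Mo + 16*N
PREN = 22.0 + 3.3*5.9 + 16*0.35
PREN = 22.0 + 19.47 + 5.6 = 47.07

47.07


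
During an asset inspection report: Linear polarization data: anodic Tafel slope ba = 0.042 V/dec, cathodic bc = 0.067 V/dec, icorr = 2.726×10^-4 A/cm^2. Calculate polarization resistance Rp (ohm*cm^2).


Apply the Stern-Geary equation: Rp = ba*bc / (2.303*icorr*(ba+bc))
ba*bc = 0.042*0.067 = 0.002814
ba+bc = 0.109; 2.303*icorr*(ba+bc) = 2.303*2.726×10^-4*0.109 = 6.842996×10^-5
Rp = 0.002814 / 6.842996×10^-5 = 41.1 ohm*cm^2

41.1 ohm*cm^2


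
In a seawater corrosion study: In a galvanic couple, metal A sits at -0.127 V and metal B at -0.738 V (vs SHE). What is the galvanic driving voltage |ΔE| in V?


Driving voltage is the absolute potential difference.
|ΔE| = |-0.127 − (-0.738)| = 0.611 V

0.611 V


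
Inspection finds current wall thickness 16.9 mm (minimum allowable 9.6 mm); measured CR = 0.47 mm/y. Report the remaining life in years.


Apply the remaining-life relation: RL = (t_current − t_min) / CR
RL = (16.9 − 9.6) / 0.47 = 7.3 / 0.47 = 15.5 years

15.5 years


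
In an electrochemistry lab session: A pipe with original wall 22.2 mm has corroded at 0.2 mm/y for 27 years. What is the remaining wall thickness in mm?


Remaining wall = original − CR × time
t = 22.2 − 0.2*27 = 22.2 − 5.4 = 16.8 mm

16.8 mm


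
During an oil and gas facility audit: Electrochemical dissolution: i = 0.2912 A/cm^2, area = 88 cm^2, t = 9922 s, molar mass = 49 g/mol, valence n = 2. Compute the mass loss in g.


Apply Faraday's law: m = i*A*t*M / (n*F)
Total charge passed Q = i*A*t = 0.2912*88*9922 = 254257.2032 C
m = Q*M/(n*F) = 254257.2032*49/(2*96485) = 64.56238 g

64.56238 g


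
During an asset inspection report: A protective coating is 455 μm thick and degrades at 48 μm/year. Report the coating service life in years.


Service life = thickness / degradation rate
Life = 455 / 48 = 9.5 years

9.5 years


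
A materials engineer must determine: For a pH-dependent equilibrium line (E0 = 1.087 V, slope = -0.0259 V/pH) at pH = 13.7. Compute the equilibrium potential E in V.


Apply the Pourbaix line equation: E = E0 + slope*pH
E = 1.087 + (-0.0259)*13.7 = 1.087 + (-0.35483) = 0.73217 V
Rounded to 3 decimal places: E = 0.732 V

0.732 V


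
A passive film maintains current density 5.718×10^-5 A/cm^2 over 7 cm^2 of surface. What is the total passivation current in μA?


I = i_pass * A, then convert A → μA (×10^6)
I = 5.718×10^-5 * 7 * 10^6 = 400.26 μA

400.26 μA


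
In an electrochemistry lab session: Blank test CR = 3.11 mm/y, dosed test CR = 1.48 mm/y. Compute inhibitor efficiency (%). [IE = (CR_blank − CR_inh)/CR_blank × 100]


Apply the inhibitor-efficiency definition: IE = (CR_blank − CR_inh)/CR_blank × 100
IE = (3.11 − 1.48) / 3.11 × 100
IE = 1.63 / 3.11 × 100 = 52.4 %

52.4 %


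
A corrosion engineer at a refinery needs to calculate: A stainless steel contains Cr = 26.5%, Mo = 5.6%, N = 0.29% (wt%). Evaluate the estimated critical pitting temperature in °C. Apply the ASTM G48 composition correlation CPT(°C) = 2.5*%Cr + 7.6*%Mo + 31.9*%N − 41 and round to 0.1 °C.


Apply the ASTM G48 empirical CPT estimate: CPT(°C) = 2.5*%Cr + 7.6*%Mo + 31.9*%N − 41
2.5*26.5 = 66.25; 7.6*5.6 = 42.56; 31.9*0.29 = 9.251
CPT = 66.25 + 42.56 + 9.251 − 41 = 77.061 °C
Rounded to 0.1 °C: CPT ≈ 77.1 °C

77.1 °C


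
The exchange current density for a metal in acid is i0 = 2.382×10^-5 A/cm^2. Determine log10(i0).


i0 = 2.382×10^-5 A/cm^2
log10(i0) = -4.623

-4.623


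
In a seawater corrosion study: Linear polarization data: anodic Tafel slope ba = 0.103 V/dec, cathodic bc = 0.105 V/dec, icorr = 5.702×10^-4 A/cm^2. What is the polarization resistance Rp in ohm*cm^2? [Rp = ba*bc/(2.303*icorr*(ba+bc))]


Apply the Stern-Geary equation: Rp = ba*bc / (2.303*icorr*(ba+bc))
ba*bc = 0.103*0.105 = 0.010815
ba+bc = 0.208; 2.303*icorr*(ba+bc) = 2.303*5.702×10^-4*0.208 = 2.7313948×10^-4
Rp = 0.010815 / 2.7313948×10^-4 = 39.6 ohm*cm^2

39.6 ohm*cm^2


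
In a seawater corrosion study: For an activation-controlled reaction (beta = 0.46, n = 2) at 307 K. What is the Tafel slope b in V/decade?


Apply the Tafel slope relation: b = 2.303*R*T/(beta*n*F)
Numerator: 2.303 * 8.314 * 307 = 5878.17
Denominator: 0.46 * 2 * 96485 = 88766.2
b = 5878.17 / 88766.2 = 0.0662 V/decade

0.0662 V/decade


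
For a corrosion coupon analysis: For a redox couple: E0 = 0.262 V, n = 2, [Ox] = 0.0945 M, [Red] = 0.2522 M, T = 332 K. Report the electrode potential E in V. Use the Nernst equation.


Apply the Nernst equation: E = E0 + (RT/nF)*ln([Ox]/[Red])
Step 1: RT/nF = 8.314*332/(2*96485) = 0.01430403 V
Step 2: [Ox]/[Red] = 0.0945/0.2522 = 0.374703
Step 3: ln(0.374703) = -0.981622
Step 4: correction = 0.01430403 * -0.981622 = -0.014 V
E = 0.262 + -0.014 = 0.248 V

0.248 V


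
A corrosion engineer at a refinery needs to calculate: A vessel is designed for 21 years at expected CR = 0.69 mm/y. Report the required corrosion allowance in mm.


Corrosion allowance = CR × design life
CA = 0.69 * 21 = 14.49 mm

14.49 mm


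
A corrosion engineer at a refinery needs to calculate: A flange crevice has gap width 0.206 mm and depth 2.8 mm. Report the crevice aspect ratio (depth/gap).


Aspect ratio = depth / gap
Ratio = 2.8 / 0.206 = 13.6

13.6


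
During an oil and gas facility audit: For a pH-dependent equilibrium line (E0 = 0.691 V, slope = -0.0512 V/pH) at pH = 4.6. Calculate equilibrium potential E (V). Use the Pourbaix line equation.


Apply the Pourbaix line equation: E = E0 + slope*pH
E = 0.691 + (-0.0512)*4.6 = 0.691 + (-0.23552) = 0.45548 V
Rounded to 4 decimal places: E = 0.4555 V

0.4555 V


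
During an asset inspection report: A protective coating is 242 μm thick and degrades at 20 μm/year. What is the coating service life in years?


Service life = thickness / degradation rate
Life = 242 / 20 = 12.1 years

12.1 years


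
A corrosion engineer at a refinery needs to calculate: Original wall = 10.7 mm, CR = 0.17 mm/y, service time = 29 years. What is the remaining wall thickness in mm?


Remaining wall = original − CR × time
t = 10.7 − 0.17*29 = 10.7 − 4.93 = 5.77 mm

5.77 mm


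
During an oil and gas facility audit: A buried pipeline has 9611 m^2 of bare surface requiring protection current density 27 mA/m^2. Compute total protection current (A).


I = area * current density, then convert mA → A (÷1000)
I = 9611 * 27 / 1000 = 259.5 A

259.5 A


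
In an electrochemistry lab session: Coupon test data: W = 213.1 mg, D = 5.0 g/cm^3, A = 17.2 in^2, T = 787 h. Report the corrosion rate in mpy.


Apply the mpy weight-loss relation: CR = 534 * W / (D * A * T)
Numerator: 534 * 213.1 = 113795.4
Denominator: 5.0 * 17.2 * 787 = 67682.0
CR = 113795.4 / 67682.0 = 1.68132 mpy

1.68132 mpy


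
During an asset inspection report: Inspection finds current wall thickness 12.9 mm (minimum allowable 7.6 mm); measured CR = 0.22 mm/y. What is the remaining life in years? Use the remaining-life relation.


Apply the remaining-life relation: RL = (t_current − t_min) / CR
RL = (12.9 − 7.6) / 0.22 = 5.3 / 0.22 = 24.1 years

24.1 years


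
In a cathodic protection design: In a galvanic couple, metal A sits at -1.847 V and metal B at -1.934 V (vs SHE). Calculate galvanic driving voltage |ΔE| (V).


Driving voltage is the absolute potential difference.
|ΔE| = |-1.847 − (-1.934)| = 0.087 V

0.087 V


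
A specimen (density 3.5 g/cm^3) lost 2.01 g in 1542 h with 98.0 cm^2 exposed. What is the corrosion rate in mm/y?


Apply the mm/y weight-loss relation: CR = 87600 * W / (D * A * T)
Numerator: 87600 * 2.01 = 176076.0
Denominator: 3.5 * 98.0 * 1542 = 528906.0
CR = 176076.0 / 528906.0 = 0.33291 mm/y

0.33291 mm/y


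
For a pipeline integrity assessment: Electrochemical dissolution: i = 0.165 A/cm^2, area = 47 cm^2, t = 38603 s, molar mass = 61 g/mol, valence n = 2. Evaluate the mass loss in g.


Apply Faraday's law: m = i*A*t*M / (n*F)
Total charge passed Q = i*A*t = 0.165*47*38603 = 299366.265 C
m = Q*M/(n*F) = 299366.265*61/(2*96485) = 94.6331 g

94.6331 g


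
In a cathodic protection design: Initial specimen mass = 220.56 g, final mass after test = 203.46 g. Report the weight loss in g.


Weight loss = initial − final
WL = 220.56 − 203.46 = 17.1 g

17.1 g


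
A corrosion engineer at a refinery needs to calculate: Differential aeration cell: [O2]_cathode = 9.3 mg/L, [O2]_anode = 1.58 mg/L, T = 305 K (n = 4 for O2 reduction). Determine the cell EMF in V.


Apply the Nernst concentration-cell relation: E = (RT/nF)*ln(C_cathode/C_anode)
RT/nF = 8.314*305/(4*96485) = 0.00657037 V
ln(9.3/1.58) = 1.77259
E = 0.00657037 * 1.77259 = 0.01165 V

0.01165 V


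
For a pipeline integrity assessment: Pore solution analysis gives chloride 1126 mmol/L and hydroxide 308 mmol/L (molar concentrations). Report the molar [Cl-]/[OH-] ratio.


Threshold parameter = [Cl-] / [OH-] (molar basis; both in mmol/L, so units cancel)
Ratio = 1126 / 308 = 3.66

3.66


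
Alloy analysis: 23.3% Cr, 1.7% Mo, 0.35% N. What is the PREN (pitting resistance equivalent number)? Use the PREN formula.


Apply the PREN formula: PREN = Cr + 3.3*Mo + 16*N
PREN = 23.3 + 3.3*1.7 + 16*0.35
PREN = 23.3 + 5.61 + 5.6 = 34.51

34.51


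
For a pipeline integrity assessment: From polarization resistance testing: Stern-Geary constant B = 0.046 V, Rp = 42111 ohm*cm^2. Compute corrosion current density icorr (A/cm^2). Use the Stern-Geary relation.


Apply the Stern-Geary relation: icorr = B / Rp
icorr = 0.046 / 42111 = 1.092×10^-6 A/cm^2

1.092×10^-6 A/cm^2


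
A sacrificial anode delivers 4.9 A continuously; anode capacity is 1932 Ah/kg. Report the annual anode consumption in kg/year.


Annual consumption = current * hours per year / capacity
Rate = 4.9 * 8760 / 1932 = 22.2 kg/year

22.2 kg/year


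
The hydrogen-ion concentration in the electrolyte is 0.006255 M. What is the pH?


pH = −log10[H+]
pH = −log10(0.006255) = 2.2

2.2


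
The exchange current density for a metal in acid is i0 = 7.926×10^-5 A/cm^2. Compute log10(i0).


i0 = 7.926×10^-5 A/cm^2
log10(i0) = -4.101

-4.101


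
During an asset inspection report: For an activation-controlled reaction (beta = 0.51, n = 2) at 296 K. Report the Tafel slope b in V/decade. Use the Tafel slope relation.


Apply the Tafel slope relation: b = 2.303*R*T/(beta*n*F)
Numerator: 2.303 * 8.314 * 296 = 5667.55
Denominator: 0.51 * 2 * 96485 = 98414.7
b = 5667.55 / 98414.7 = 0.0576 V/decade

0.0576 V/decade


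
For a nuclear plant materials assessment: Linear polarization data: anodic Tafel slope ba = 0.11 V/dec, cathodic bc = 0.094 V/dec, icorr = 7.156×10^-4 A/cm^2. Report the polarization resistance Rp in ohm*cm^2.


Apply the Stern-Geary equation: Rp = ba*bc / (2.303*icorr*(ba+bc))
ba*bc = 0.11*0.094 = 0.01034
ba+bc = 0.204; 2.303*icorr*(ba+bc) = 2.303*7.156×10^-4*0.204 = 3.3619747×10^-4
Rp = 0.01034 / 3.3619747×10^-4 = 30.8 ohm*cm^2

30.8 ohm*cm^2
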